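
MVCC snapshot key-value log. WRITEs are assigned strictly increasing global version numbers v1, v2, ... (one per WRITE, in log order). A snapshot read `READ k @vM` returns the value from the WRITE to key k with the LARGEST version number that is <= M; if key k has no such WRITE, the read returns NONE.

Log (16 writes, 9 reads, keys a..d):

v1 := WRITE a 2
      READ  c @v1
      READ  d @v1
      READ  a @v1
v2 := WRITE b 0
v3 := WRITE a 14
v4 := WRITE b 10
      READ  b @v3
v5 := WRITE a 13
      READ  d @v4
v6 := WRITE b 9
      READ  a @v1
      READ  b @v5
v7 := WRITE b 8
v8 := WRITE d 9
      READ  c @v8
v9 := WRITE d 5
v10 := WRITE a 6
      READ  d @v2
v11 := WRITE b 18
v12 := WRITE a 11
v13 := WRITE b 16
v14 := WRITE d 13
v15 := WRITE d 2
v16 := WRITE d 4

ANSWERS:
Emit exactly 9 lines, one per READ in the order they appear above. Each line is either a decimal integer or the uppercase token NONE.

Answer: NONE
NONE
2
0
NONE
2
10
NONE
NONE

Derivation:
v1: WRITE a=2  (a history now [(1, 2)])
READ c @v1: history=[] -> no version <= 1 -> NONE
READ d @v1: history=[] -> no version <= 1 -> NONE
READ a @v1: history=[(1, 2)] -> pick v1 -> 2
v2: WRITE b=0  (b history now [(2, 0)])
v3: WRITE a=14  (a history now [(1, 2), (3, 14)])
v4: WRITE b=10  (b history now [(2, 0), (4, 10)])
READ b @v3: history=[(2, 0), (4, 10)] -> pick v2 -> 0
v5: WRITE a=13  (a history now [(1, 2), (3, 14), (5, 13)])
READ d @v4: history=[] -> no version <= 4 -> NONE
v6: WRITE b=9  (b history now [(2, 0), (4, 10), (6, 9)])
READ a @v1: history=[(1, 2), (3, 14), (5, 13)] -> pick v1 -> 2
READ b @v5: history=[(2, 0), (4, 10), (6, 9)] -> pick v4 -> 10
v7: WRITE b=8  (b history now [(2, 0), (4, 10), (6, 9), (7, 8)])
v8: WRITE d=9  (d history now [(8, 9)])
READ c @v8: history=[] -> no version <= 8 -> NONE
v9: WRITE d=5  (d history now [(8, 9), (9, 5)])
v10: WRITE a=6  (a history now [(1, 2), (3, 14), (5, 13), (10, 6)])
READ d @v2: history=[(8, 9), (9, 5)] -> no version <= 2 -> NONE
v11: WRITE b=18  (b history now [(2, 0), (4, 10), (6, 9), (7, 8), (11, 18)])
v12: WRITE a=11  (a history now [(1, 2), (3, 14), (5, 13), (10, 6), (12, 11)])
v13: WRITE b=16  (b history now [(2, 0), (4, 10), (6, 9), (7, 8), (11, 18), (13, 16)])
v14: WRITE d=13  (d history now [(8, 9), (9, 5), (14, 13)])
v15: WRITE d=2  (d history now [(8, 9), (9, 5), (14, 13), (15, 2)])
v16: WRITE d=4  (d history now [(8, 9), (9, 5), (14, 13), (15, 2), (16, 4)])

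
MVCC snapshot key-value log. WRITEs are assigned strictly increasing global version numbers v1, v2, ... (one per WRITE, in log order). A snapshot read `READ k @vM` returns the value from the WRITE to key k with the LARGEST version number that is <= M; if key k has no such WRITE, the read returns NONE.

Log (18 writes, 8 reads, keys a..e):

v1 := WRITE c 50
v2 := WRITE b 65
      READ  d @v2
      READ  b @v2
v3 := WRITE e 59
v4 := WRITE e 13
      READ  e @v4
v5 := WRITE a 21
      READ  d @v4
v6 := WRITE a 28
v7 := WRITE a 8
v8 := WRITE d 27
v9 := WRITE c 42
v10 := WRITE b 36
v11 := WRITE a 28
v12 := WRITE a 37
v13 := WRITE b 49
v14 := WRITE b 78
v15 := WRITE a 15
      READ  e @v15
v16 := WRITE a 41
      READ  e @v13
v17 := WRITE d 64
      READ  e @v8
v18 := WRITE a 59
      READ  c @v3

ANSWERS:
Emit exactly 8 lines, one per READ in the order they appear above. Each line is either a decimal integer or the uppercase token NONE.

v1: WRITE c=50  (c history now [(1, 50)])
v2: WRITE b=65  (b history now [(2, 65)])
READ d @v2: history=[] -> no version <= 2 -> NONE
READ b @v2: history=[(2, 65)] -> pick v2 -> 65
v3: WRITE e=59  (e history now [(3, 59)])
v4: WRITE e=13  (e history now [(3, 59), (4, 13)])
READ e @v4: history=[(3, 59), (4, 13)] -> pick v4 -> 13
v5: WRITE a=21  (a history now [(5, 21)])
READ d @v4: history=[] -> no version <= 4 -> NONE
v6: WRITE a=28  (a history now [(5, 21), (6, 28)])
v7: WRITE a=8  (a history now [(5, 21), (6, 28), (7, 8)])
v8: WRITE d=27  (d history now [(8, 27)])
v9: WRITE c=42  (c history now [(1, 50), (9, 42)])
v10: WRITE b=36  (b history now [(2, 65), (10, 36)])
v11: WRITE a=28  (a history now [(5, 21), (6, 28), (7, 8), (11, 28)])
v12: WRITE a=37  (a history now [(5, 21), (6, 28), (7, 8), (11, 28), (12, 37)])
v13: WRITE b=49  (b history now [(2, 65), (10, 36), (13, 49)])
v14: WRITE b=78  (b history now [(2, 65), (10, 36), (13, 49), (14, 78)])
v15: WRITE a=15  (a history now [(5, 21), (6, 28), (7, 8), (11, 28), (12, 37), (15, 15)])
READ e @v15: history=[(3, 59), (4, 13)] -> pick v4 -> 13
v16: WRITE a=41  (a history now [(5, 21), (6, 28), (7, 8), (11, 28), (12, 37), (15, 15), (16, 41)])
READ e @v13: history=[(3, 59), (4, 13)] -> pick v4 -> 13
v17: WRITE d=64  (d history now [(8, 27), (17, 64)])
READ e @v8: history=[(3, 59), (4, 13)] -> pick v4 -> 13
v18: WRITE a=59  (a history now [(5, 21), (6, 28), (7, 8), (11, 28), (12, 37), (15, 15), (16, 41), (18, 59)])
READ c @v3: history=[(1, 50), (9, 42)] -> pick v1 -> 50

Answer: NONE
65
13
NONE
13
13
13
50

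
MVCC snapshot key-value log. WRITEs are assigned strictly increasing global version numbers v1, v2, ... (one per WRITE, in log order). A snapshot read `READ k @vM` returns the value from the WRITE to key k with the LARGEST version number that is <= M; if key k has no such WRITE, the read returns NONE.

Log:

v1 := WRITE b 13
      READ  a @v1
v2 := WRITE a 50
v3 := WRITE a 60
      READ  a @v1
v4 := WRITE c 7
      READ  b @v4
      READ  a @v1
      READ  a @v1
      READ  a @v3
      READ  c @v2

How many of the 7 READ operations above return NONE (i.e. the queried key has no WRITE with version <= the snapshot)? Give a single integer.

Answer: 5

Derivation:
v1: WRITE b=13  (b history now [(1, 13)])
READ a @v1: history=[] -> no version <= 1 -> NONE
v2: WRITE a=50  (a history now [(2, 50)])
v3: WRITE a=60  (a history now [(2, 50), (3, 60)])
READ a @v1: history=[(2, 50), (3, 60)] -> no version <= 1 -> NONE
v4: WRITE c=7  (c history now [(4, 7)])
READ b @v4: history=[(1, 13)] -> pick v1 -> 13
READ a @v1: history=[(2, 50), (3, 60)] -> no version <= 1 -> NONE
READ a @v1: history=[(2, 50), (3, 60)] -> no version <= 1 -> NONE
READ a @v3: history=[(2, 50), (3, 60)] -> pick v3 -> 60
READ c @v2: history=[(4, 7)] -> no version <= 2 -> NONE
Read results in order: ['NONE', 'NONE', '13', 'NONE', 'NONE', '60', 'NONE']
NONE count = 5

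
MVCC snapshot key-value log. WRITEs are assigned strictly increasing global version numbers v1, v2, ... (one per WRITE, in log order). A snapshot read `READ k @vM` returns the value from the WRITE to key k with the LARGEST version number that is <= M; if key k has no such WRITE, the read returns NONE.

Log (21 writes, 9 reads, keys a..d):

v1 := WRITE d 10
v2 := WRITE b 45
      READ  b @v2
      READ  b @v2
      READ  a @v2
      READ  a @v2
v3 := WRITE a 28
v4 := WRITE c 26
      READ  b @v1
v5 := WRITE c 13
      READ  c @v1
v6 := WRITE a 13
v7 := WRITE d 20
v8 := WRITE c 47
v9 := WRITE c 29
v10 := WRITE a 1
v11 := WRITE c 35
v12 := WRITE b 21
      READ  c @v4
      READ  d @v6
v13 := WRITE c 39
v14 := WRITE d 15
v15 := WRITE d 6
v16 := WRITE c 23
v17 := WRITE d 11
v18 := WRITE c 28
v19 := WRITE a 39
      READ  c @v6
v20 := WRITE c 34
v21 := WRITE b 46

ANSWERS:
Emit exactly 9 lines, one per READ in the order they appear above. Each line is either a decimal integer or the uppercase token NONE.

Answer: 45
45
NONE
NONE
NONE
NONE
26
10
13

Derivation:
v1: WRITE d=10  (d history now [(1, 10)])
v2: WRITE b=45  (b history now [(2, 45)])
READ b @v2: history=[(2, 45)] -> pick v2 -> 45
READ b @v2: history=[(2, 45)] -> pick v2 -> 45
READ a @v2: history=[] -> no version <= 2 -> NONE
READ a @v2: history=[] -> no version <= 2 -> NONE
v3: WRITE a=28  (a history now [(3, 28)])
v4: WRITE c=26  (c history now [(4, 26)])
READ b @v1: history=[(2, 45)] -> no version <= 1 -> NONE
v5: WRITE c=13  (c history now [(4, 26), (5, 13)])
READ c @v1: history=[(4, 26), (5, 13)] -> no version <= 1 -> NONE
v6: WRITE a=13  (a history now [(3, 28), (6, 13)])
v7: WRITE d=20  (d history now [(1, 10), (7, 20)])
v8: WRITE c=47  (c history now [(4, 26), (5, 13), (8, 47)])
v9: WRITE c=29  (c history now [(4, 26), (5, 13), (8, 47), (9, 29)])
v10: WRITE a=1  (a history now [(3, 28), (6, 13), (10, 1)])
v11: WRITE c=35  (c history now [(4, 26), (5, 13), (8, 47), (9, 29), (11, 35)])
v12: WRITE b=21  (b history now [(2, 45), (12, 21)])
READ c @v4: history=[(4, 26), (5, 13), (8, 47), (9, 29), (11, 35)] -> pick v4 -> 26
READ d @v6: history=[(1, 10), (7, 20)] -> pick v1 -> 10
v13: WRITE c=39  (c history now [(4, 26), (5, 13), (8, 47), (9, 29), (11, 35), (13, 39)])
v14: WRITE d=15  (d history now [(1, 10), (7, 20), (14, 15)])
v15: WRITE d=6  (d history now [(1, 10), (7, 20), (14, 15), (15, 6)])
v16: WRITE c=23  (c history now [(4, 26), (5, 13), (8, 47), (9, 29), (11, 35), (13, 39), (16, 23)])
v17: WRITE d=11  (d history now [(1, 10), (7, 20), (14, 15), (15, 6), (17, 11)])
v18: WRITE c=28  (c history now [(4, 26), (5, 13), (8, 47), (9, 29), (11, 35), (13, 39), (16, 23), (18, 28)])
v19: WRITE a=39  (a history now [(3, 28), (6, 13), (10, 1), (19, 39)])
READ c @v6: history=[(4, 26), (5, 13), (8, 47), (9, 29), (11, 35), (13, 39), (16, 23), (18, 28)] -> pick v5 -> 13
v20: WRITE c=34  (c history now [(4, 26), (5, 13), (8, 47), (9, 29), (11, 35), (13, 39), (16, 23), (18, 28), (20, 34)])
v21: WRITE b=46  (b history now [(2, 45), (12, 21), (21, 46)])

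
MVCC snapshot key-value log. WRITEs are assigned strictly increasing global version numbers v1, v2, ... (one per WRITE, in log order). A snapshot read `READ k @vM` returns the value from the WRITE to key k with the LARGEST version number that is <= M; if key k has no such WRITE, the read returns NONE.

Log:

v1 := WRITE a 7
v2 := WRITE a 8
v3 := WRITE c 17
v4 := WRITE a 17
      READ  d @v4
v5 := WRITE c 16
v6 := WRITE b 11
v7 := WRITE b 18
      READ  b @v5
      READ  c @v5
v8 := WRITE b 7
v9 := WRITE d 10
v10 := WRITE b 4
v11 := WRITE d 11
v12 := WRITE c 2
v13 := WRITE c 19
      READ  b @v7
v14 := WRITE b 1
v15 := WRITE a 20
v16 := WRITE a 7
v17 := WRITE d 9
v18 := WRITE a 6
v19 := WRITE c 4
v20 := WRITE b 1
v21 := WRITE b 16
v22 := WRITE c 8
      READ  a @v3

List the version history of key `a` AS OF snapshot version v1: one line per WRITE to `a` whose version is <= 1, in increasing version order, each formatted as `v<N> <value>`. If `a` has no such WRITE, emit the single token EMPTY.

Scan writes for key=a with version <= 1:
  v1 WRITE a 7 -> keep
  v2 WRITE a 8 -> drop (> snap)
  v3 WRITE c 17 -> skip
  v4 WRITE a 17 -> drop (> snap)
  v5 WRITE c 16 -> skip
  v6 WRITE b 11 -> skip
  v7 WRITE b 18 -> skip
  v8 WRITE b 7 -> skip
  v9 WRITE d 10 -> skip
  v10 WRITE b 4 -> skip
  v11 WRITE d 11 -> skip
  v12 WRITE c 2 -> skip
  v13 WRITE c 19 -> skip
  v14 WRITE b 1 -> skip
  v15 WRITE a 20 -> drop (> snap)
  v16 WRITE a 7 -> drop (> snap)
  v17 WRITE d 9 -> skip
  v18 WRITE a 6 -> drop (> snap)
  v19 WRITE c 4 -> skip
  v20 WRITE b 1 -> skip
  v21 WRITE b 16 -> skip
  v22 WRITE c 8 -> skip
Collected: [(1, 7)]

Answer: v1 7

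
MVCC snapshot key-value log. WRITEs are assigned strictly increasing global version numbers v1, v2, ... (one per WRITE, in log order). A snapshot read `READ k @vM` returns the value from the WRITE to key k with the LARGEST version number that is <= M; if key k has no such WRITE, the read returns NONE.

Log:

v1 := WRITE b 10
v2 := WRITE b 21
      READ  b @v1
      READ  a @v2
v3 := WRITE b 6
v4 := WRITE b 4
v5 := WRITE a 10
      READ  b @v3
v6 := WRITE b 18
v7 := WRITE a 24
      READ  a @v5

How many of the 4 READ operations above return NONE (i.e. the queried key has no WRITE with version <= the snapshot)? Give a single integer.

Answer: 1

Derivation:
v1: WRITE b=10  (b history now [(1, 10)])
v2: WRITE b=21  (b history now [(1, 10), (2, 21)])
READ b @v1: history=[(1, 10), (2, 21)] -> pick v1 -> 10
READ a @v2: history=[] -> no version <= 2 -> NONE
v3: WRITE b=6  (b history now [(1, 10), (2, 21), (3, 6)])
v4: WRITE b=4  (b history now [(1, 10), (2, 21), (3, 6), (4, 4)])
v5: WRITE a=10  (a history now [(5, 10)])
READ b @v3: history=[(1, 10), (2, 21), (3, 6), (4, 4)] -> pick v3 -> 6
v6: WRITE b=18  (b history now [(1, 10), (2, 21), (3, 6), (4, 4), (6, 18)])
v7: WRITE a=24  (a history now [(5, 10), (7, 24)])
READ a @v5: history=[(5, 10), (7, 24)] -> pick v5 -> 10
Read results in order: ['10', 'NONE', '6', '10']
NONE count = 1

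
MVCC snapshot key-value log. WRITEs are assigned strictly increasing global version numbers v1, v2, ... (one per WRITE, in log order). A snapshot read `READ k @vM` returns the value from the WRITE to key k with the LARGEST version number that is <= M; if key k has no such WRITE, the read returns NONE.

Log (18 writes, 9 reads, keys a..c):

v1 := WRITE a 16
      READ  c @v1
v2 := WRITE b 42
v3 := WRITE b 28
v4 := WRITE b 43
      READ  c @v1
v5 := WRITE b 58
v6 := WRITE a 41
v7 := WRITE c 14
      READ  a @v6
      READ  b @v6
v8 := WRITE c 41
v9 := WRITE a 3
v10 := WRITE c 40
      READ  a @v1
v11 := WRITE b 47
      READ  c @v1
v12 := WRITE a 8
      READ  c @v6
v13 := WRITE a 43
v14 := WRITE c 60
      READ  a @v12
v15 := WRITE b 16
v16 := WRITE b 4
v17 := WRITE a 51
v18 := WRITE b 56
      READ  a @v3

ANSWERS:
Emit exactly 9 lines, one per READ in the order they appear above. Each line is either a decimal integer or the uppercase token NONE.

Answer: NONE
NONE
41
58
16
NONE
NONE
8
16

Derivation:
v1: WRITE a=16  (a history now [(1, 16)])
READ c @v1: history=[] -> no version <= 1 -> NONE
v2: WRITE b=42  (b history now [(2, 42)])
v3: WRITE b=28  (b history now [(2, 42), (3, 28)])
v4: WRITE b=43  (b history now [(2, 42), (3, 28), (4, 43)])
READ c @v1: history=[] -> no version <= 1 -> NONE
v5: WRITE b=58  (b history now [(2, 42), (3, 28), (4, 43), (5, 58)])
v6: WRITE a=41  (a history now [(1, 16), (6, 41)])
v7: WRITE c=14  (c history now [(7, 14)])
READ a @v6: history=[(1, 16), (6, 41)] -> pick v6 -> 41
READ b @v6: history=[(2, 42), (3, 28), (4, 43), (5, 58)] -> pick v5 -> 58
v8: WRITE c=41  (c history now [(7, 14), (8, 41)])
v9: WRITE a=3  (a history now [(1, 16), (6, 41), (9, 3)])
v10: WRITE c=40  (c history now [(7, 14), (8, 41), (10, 40)])
READ a @v1: history=[(1, 16), (6, 41), (9, 3)] -> pick v1 -> 16
v11: WRITE b=47  (b history now [(2, 42), (3, 28), (4, 43), (5, 58), (11, 47)])
READ c @v1: history=[(7, 14), (8, 41), (10, 40)] -> no version <= 1 -> NONE
v12: WRITE a=8  (a history now [(1, 16), (6, 41), (9, 3), (12, 8)])
READ c @v6: history=[(7, 14), (8, 41), (10, 40)] -> no version <= 6 -> NONE
v13: WRITE a=43  (a history now [(1, 16), (6, 41), (9, 3), (12, 8), (13, 43)])
v14: WRITE c=60  (c history now [(7, 14), (8, 41), (10, 40), (14, 60)])
READ a @v12: history=[(1, 16), (6, 41), (9, 3), (12, 8), (13, 43)] -> pick v12 -> 8
v15: WRITE b=16  (b history now [(2, 42), (3, 28), (4, 43), (5, 58), (11, 47), (15, 16)])
v16: WRITE b=4  (b history now [(2, 42), (3, 28), (4, 43), (5, 58), (11, 47), (15, 16), (16, 4)])
v17: WRITE a=51  (a history now [(1, 16), (6, 41), (9, 3), (12, 8), (13, 43), (17, 51)])
v18: WRITE b=56  (b history now [(2, 42), (3, 28), (4, 43), (5, 58), (11, 47), (15, 16), (16, 4), (18, 56)])
READ a @v3: history=[(1, 16), (6, 41), (9, 3), (12, 8), (13, 43), (17, 51)] -> pick v1 -> 16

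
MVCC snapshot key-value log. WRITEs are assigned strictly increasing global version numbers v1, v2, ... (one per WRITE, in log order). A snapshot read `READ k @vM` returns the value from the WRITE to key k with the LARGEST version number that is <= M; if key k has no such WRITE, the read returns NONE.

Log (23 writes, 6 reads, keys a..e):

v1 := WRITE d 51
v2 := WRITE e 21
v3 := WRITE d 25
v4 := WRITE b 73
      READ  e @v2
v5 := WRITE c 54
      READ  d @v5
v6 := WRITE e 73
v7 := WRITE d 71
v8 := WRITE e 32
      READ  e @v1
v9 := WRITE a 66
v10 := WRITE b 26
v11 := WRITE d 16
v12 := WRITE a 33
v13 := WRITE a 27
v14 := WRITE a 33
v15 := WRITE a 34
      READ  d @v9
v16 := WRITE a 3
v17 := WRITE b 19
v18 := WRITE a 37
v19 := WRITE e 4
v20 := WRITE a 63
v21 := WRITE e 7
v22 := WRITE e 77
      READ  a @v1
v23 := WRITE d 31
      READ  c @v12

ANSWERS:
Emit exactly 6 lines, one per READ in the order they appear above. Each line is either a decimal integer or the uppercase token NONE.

Answer: 21
25
NONE
71
NONE
54

Derivation:
v1: WRITE d=51  (d history now [(1, 51)])
v2: WRITE e=21  (e history now [(2, 21)])
v3: WRITE d=25  (d history now [(1, 51), (3, 25)])
v4: WRITE b=73  (b history now [(4, 73)])
READ e @v2: history=[(2, 21)] -> pick v2 -> 21
v5: WRITE c=54  (c history now [(5, 54)])
READ d @v5: history=[(1, 51), (3, 25)] -> pick v3 -> 25
v6: WRITE e=73  (e history now [(2, 21), (6, 73)])
v7: WRITE d=71  (d history now [(1, 51), (3, 25), (7, 71)])
v8: WRITE e=32  (e history now [(2, 21), (6, 73), (8, 32)])
READ e @v1: history=[(2, 21), (6, 73), (8, 32)] -> no version <= 1 -> NONE
v9: WRITE a=66  (a history now [(9, 66)])
v10: WRITE b=26  (b history now [(4, 73), (10, 26)])
v11: WRITE d=16  (d history now [(1, 51), (3, 25), (7, 71), (11, 16)])
v12: WRITE a=33  (a history now [(9, 66), (12, 33)])
v13: WRITE a=27  (a history now [(9, 66), (12, 33), (13, 27)])
v14: WRITE a=33  (a history now [(9, 66), (12, 33), (13, 27), (14, 33)])
v15: WRITE a=34  (a history now [(9, 66), (12, 33), (13, 27), (14, 33), (15, 34)])
READ d @v9: history=[(1, 51), (3, 25), (7, 71), (11, 16)] -> pick v7 -> 71
v16: WRITE a=3  (a history now [(9, 66), (12, 33), (13, 27), (14, 33), (15, 34), (16, 3)])
v17: WRITE b=19  (b history now [(4, 73), (10, 26), (17, 19)])
v18: WRITE a=37  (a history now [(9, 66), (12, 33), (13, 27), (14, 33), (15, 34), (16, 3), (18, 37)])
v19: WRITE e=4  (e history now [(2, 21), (6, 73), (8, 32), (19, 4)])
v20: WRITE a=63  (a history now [(9, 66), (12, 33), (13, 27), (14, 33), (15, 34), (16, 3), (18, 37), (20, 63)])
v21: WRITE e=7  (e history now [(2, 21), (6, 73), (8, 32), (19, 4), (21, 7)])
v22: WRITE e=77  (e history now [(2, 21), (6, 73), (8, 32), (19, 4), (21, 7), (22, 77)])
READ a @v1: history=[(9, 66), (12, 33), (13, 27), (14, 33), (15, 34), (16, 3), (18, 37), (20, 63)] -> no version <= 1 -> NONE
v23: WRITE d=31  (d history now [(1, 51), (3, 25), (7, 71), (11, 16), (23, 31)])
READ c @v12: history=[(5, 54)] -> pick v5 -> 54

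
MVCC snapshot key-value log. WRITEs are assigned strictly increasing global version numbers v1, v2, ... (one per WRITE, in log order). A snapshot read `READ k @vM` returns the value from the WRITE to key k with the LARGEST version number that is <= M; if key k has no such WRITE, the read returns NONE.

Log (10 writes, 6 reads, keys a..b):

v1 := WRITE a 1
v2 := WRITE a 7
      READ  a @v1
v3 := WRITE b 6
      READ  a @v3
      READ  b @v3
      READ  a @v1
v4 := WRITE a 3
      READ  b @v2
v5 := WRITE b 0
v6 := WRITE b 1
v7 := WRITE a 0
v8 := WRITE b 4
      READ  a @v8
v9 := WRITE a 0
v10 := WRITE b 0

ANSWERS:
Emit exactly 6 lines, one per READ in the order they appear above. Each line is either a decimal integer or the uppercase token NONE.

v1: WRITE a=1  (a history now [(1, 1)])
v2: WRITE a=7  (a history now [(1, 1), (2, 7)])
READ a @v1: history=[(1, 1), (2, 7)] -> pick v1 -> 1
v3: WRITE b=6  (b history now [(3, 6)])
READ a @v3: history=[(1, 1), (2, 7)] -> pick v2 -> 7
READ b @v3: history=[(3, 6)] -> pick v3 -> 6
READ a @v1: history=[(1, 1), (2, 7)] -> pick v1 -> 1
v4: WRITE a=3  (a history now [(1, 1), (2, 7), (4, 3)])
READ b @v2: history=[(3, 6)] -> no version <= 2 -> NONE
v5: WRITE b=0  (b history now [(3, 6), (5, 0)])
v6: WRITE b=1  (b history now [(3, 6), (5, 0), (6, 1)])
v7: WRITE a=0  (a history now [(1, 1), (2, 7), (4, 3), (7, 0)])
v8: WRITE b=4  (b history now [(3, 6), (5, 0), (6, 1), (8, 4)])
READ a @v8: history=[(1, 1), (2, 7), (4, 3), (7, 0)] -> pick v7 -> 0
v9: WRITE a=0  (a history now [(1, 1), (2, 7), (4, 3), (7, 0), (9, 0)])
v10: WRITE b=0  (b history now [(3, 6), (5, 0), (6, 1), (8, 4), (10, 0)])

Answer: 1
7
6
1
NONE
0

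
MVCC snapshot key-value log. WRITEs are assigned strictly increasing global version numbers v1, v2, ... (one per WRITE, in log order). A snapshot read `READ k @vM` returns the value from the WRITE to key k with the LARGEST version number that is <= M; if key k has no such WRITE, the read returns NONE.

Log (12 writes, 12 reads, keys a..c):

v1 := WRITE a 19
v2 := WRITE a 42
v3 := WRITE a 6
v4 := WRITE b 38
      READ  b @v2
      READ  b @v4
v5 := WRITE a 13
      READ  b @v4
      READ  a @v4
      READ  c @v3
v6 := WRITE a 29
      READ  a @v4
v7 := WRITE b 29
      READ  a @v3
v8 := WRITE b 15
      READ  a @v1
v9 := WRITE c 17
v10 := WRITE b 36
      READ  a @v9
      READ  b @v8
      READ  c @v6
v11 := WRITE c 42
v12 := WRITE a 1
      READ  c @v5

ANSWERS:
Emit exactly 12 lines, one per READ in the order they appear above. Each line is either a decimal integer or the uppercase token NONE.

Answer: NONE
38
38
6
NONE
6
6
19
29
15
NONE
NONE

Derivation:
v1: WRITE a=19  (a history now [(1, 19)])
v2: WRITE a=42  (a history now [(1, 19), (2, 42)])
v3: WRITE a=6  (a history now [(1, 19), (2, 42), (3, 6)])
v4: WRITE b=38  (b history now [(4, 38)])
READ b @v2: history=[(4, 38)] -> no version <= 2 -> NONE
READ b @v4: history=[(4, 38)] -> pick v4 -> 38
v5: WRITE a=13  (a history now [(1, 19), (2, 42), (3, 6), (5, 13)])
READ b @v4: history=[(4, 38)] -> pick v4 -> 38
READ a @v4: history=[(1, 19), (2, 42), (3, 6), (5, 13)] -> pick v3 -> 6
READ c @v3: history=[] -> no version <= 3 -> NONE
v6: WRITE a=29  (a history now [(1, 19), (2, 42), (3, 6), (5, 13), (6, 29)])
READ a @v4: history=[(1, 19), (2, 42), (3, 6), (5, 13), (6, 29)] -> pick v3 -> 6
v7: WRITE b=29  (b history now [(4, 38), (7, 29)])
READ a @v3: history=[(1, 19), (2, 42), (3, 6), (5, 13), (6, 29)] -> pick v3 -> 6
v8: WRITE b=15  (b history now [(4, 38), (7, 29), (8, 15)])
READ a @v1: history=[(1, 19), (2, 42), (3, 6), (5, 13), (6, 29)] -> pick v1 -> 19
v9: WRITE c=17  (c history now [(9, 17)])
v10: WRITE b=36  (b history now [(4, 38), (7, 29), (8, 15), (10, 36)])
READ a @v9: history=[(1, 19), (2, 42), (3, 6), (5, 13), (6, 29)] -> pick v6 -> 29
READ b @v8: history=[(4, 38), (7, 29), (8, 15), (10, 36)] -> pick v8 -> 15
READ c @v6: history=[(9, 17)] -> no version <= 6 -> NONE
v11: WRITE c=42  (c history now [(9, 17), (11, 42)])
v12: WRITE a=1  (a history now [(1, 19), (2, 42), (3, 6), (5, 13), (6, 29), (12, 1)])
READ c @v5: history=[(9, 17), (11, 42)] -> no version <= 5 -> NONE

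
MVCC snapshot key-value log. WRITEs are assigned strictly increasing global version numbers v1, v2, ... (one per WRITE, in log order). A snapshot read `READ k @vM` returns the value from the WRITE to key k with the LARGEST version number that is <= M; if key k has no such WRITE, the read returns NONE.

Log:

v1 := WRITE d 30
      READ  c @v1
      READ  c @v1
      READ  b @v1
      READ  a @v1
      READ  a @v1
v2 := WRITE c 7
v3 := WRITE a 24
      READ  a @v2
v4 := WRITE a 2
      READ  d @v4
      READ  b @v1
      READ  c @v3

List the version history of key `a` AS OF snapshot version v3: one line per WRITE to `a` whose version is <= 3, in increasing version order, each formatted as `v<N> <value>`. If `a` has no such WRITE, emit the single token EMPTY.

Scan writes for key=a with version <= 3:
  v1 WRITE d 30 -> skip
  v2 WRITE c 7 -> skip
  v3 WRITE a 24 -> keep
  v4 WRITE a 2 -> drop (> snap)
Collected: [(3, 24)]

Answer: v3 24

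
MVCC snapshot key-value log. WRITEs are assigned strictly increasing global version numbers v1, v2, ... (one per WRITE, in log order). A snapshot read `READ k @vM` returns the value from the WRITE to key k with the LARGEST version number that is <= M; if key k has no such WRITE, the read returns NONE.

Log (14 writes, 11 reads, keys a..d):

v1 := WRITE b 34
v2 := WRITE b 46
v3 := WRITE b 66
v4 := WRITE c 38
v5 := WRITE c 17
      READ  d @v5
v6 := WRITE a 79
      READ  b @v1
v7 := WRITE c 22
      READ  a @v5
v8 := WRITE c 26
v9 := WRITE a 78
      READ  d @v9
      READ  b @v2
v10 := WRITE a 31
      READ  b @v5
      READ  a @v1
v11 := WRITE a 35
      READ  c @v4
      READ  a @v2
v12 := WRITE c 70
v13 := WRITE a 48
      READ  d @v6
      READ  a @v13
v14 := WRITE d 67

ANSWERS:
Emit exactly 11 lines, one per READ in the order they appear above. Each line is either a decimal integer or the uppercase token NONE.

Answer: NONE
34
NONE
NONE
46
66
NONE
38
NONE
NONE
48

Derivation:
v1: WRITE b=34  (b history now [(1, 34)])
v2: WRITE b=46  (b history now [(1, 34), (2, 46)])
v3: WRITE b=66  (b history now [(1, 34), (2, 46), (3, 66)])
v4: WRITE c=38  (c history now [(4, 38)])
v5: WRITE c=17  (c history now [(4, 38), (5, 17)])
READ d @v5: history=[] -> no version <= 5 -> NONE
v6: WRITE a=79  (a history now [(6, 79)])
READ b @v1: history=[(1, 34), (2, 46), (3, 66)] -> pick v1 -> 34
v7: WRITE c=22  (c history now [(4, 38), (5, 17), (7, 22)])
READ a @v5: history=[(6, 79)] -> no version <= 5 -> NONE
v8: WRITE c=26  (c history now [(4, 38), (5, 17), (7, 22), (8, 26)])
v9: WRITE a=78  (a history now [(6, 79), (9, 78)])
READ d @v9: history=[] -> no version <= 9 -> NONE
READ b @v2: history=[(1, 34), (2, 46), (3, 66)] -> pick v2 -> 46
v10: WRITE a=31  (a history now [(6, 79), (9, 78), (10, 31)])
READ b @v5: history=[(1, 34), (2, 46), (3, 66)] -> pick v3 -> 66
READ a @v1: history=[(6, 79), (9, 78), (10, 31)] -> no version <= 1 -> NONE
v11: WRITE a=35  (a history now [(6, 79), (9, 78), (10, 31), (11, 35)])
READ c @v4: history=[(4, 38), (5, 17), (7, 22), (8, 26)] -> pick v4 -> 38
READ a @v2: history=[(6, 79), (9, 78), (10, 31), (11, 35)] -> no version <= 2 -> NONE
v12: WRITE c=70  (c history now [(4, 38), (5, 17), (7, 22), (8, 26), (12, 70)])
v13: WRITE a=48  (a history now [(6, 79), (9, 78), (10, 31), (11, 35), (13, 48)])
READ d @v6: history=[] -> no version <= 6 -> NONE
READ a @v13: history=[(6, 79), (9, 78), (10, 31), (11, 35), (13, 48)] -> pick v13 -> 48
v14: WRITE d=67  (d history now [(14, 67)])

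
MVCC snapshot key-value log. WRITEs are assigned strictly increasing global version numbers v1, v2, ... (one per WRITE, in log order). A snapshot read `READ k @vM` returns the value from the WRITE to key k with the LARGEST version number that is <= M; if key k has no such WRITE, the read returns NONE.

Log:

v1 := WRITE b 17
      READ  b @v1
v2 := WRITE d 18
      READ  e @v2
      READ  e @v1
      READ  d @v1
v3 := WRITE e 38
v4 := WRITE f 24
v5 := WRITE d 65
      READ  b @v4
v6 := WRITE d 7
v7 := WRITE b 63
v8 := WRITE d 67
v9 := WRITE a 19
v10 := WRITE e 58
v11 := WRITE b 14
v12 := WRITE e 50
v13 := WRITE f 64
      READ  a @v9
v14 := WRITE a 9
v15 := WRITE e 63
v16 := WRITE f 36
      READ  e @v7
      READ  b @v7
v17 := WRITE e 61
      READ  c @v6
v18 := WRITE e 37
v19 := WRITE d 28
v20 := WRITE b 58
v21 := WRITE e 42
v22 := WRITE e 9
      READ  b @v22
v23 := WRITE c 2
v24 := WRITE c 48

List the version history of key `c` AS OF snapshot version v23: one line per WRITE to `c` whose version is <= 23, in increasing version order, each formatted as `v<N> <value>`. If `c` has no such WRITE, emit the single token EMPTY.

Scan writes for key=c with version <= 23:
  v1 WRITE b 17 -> skip
  v2 WRITE d 18 -> skip
  v3 WRITE e 38 -> skip
  v4 WRITE f 24 -> skip
  v5 WRITE d 65 -> skip
  v6 WRITE d 7 -> skip
  v7 WRITE b 63 -> skip
  v8 WRITE d 67 -> skip
  v9 WRITE a 19 -> skip
  v10 WRITE e 58 -> skip
  v11 WRITE b 14 -> skip
  v12 WRITE e 50 -> skip
  v13 WRITE f 64 -> skip
  v14 WRITE a 9 -> skip
  v15 WRITE e 63 -> skip
  v16 WRITE f 36 -> skip
  v17 WRITE e 61 -> skip
  v18 WRITE e 37 -> skip
  v19 WRITE d 28 -> skip
  v20 WRITE b 58 -> skip
  v21 WRITE e 42 -> skip
  v22 WRITE e 9 -> skip
  v23 WRITE c 2 -> keep
  v24 WRITE c 48 -> drop (> snap)
Collected: [(23, 2)]

Answer: v23 2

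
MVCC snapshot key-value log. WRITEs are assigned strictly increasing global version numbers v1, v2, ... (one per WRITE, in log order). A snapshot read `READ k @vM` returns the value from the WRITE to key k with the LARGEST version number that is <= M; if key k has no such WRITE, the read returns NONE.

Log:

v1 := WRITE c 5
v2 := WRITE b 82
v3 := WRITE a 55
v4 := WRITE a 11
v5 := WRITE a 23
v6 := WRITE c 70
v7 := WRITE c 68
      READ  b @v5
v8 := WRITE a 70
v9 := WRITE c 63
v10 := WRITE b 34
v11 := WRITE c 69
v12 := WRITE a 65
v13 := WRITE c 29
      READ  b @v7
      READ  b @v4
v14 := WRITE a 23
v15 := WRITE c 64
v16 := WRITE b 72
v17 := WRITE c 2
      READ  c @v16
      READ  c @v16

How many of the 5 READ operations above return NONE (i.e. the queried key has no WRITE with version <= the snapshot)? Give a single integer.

Answer: 0

Derivation:
v1: WRITE c=5  (c history now [(1, 5)])
v2: WRITE b=82  (b history now [(2, 82)])
v3: WRITE a=55  (a history now [(3, 55)])
v4: WRITE a=11  (a history now [(3, 55), (4, 11)])
v5: WRITE a=23  (a history now [(3, 55), (4, 11), (5, 23)])
v6: WRITE c=70  (c history now [(1, 5), (6, 70)])
v7: WRITE c=68  (c history now [(1, 5), (6, 70), (7, 68)])
READ b @v5: history=[(2, 82)] -> pick v2 -> 82
v8: WRITE a=70  (a history now [(3, 55), (4, 11), (5, 23), (8, 70)])
v9: WRITE c=63  (c history now [(1, 5), (6, 70), (7, 68), (9, 63)])
v10: WRITE b=34  (b history now [(2, 82), (10, 34)])
v11: WRITE c=69  (c history now [(1, 5), (6, 70), (7, 68), (9, 63), (11, 69)])
v12: WRITE a=65  (a history now [(3, 55), (4, 11), (5, 23), (8, 70), (12, 65)])
v13: WRITE c=29  (c history now [(1, 5), (6, 70), (7, 68), (9, 63), (11, 69), (13, 29)])
READ b @v7: history=[(2, 82), (10, 34)] -> pick v2 -> 82
READ b @v4: history=[(2, 82), (10, 34)] -> pick v2 -> 82
v14: WRITE a=23  (a history now [(3, 55), (4, 11), (5, 23), (8, 70), (12, 65), (14, 23)])
v15: WRITE c=64  (c history now [(1, 5), (6, 70), (7, 68), (9, 63), (11, 69), (13, 29), (15, 64)])
v16: WRITE b=72  (b history now [(2, 82), (10, 34), (16, 72)])
v17: WRITE c=2  (c history now [(1, 5), (6, 70), (7, 68), (9, 63), (11, 69), (13, 29), (15, 64), (17, 2)])
READ c @v16: history=[(1, 5), (6, 70), (7, 68), (9, 63), (11, 69), (13, 29), (15, 64), (17, 2)] -> pick v15 -> 64
READ c @v16: history=[(1, 5), (6, 70), (7, 68), (9, 63), (11, 69), (13, 29), (15, 64), (17, 2)] -> pick v15 -> 64
Read results in order: ['82', '82', '82', '64', '64']
NONE count = 0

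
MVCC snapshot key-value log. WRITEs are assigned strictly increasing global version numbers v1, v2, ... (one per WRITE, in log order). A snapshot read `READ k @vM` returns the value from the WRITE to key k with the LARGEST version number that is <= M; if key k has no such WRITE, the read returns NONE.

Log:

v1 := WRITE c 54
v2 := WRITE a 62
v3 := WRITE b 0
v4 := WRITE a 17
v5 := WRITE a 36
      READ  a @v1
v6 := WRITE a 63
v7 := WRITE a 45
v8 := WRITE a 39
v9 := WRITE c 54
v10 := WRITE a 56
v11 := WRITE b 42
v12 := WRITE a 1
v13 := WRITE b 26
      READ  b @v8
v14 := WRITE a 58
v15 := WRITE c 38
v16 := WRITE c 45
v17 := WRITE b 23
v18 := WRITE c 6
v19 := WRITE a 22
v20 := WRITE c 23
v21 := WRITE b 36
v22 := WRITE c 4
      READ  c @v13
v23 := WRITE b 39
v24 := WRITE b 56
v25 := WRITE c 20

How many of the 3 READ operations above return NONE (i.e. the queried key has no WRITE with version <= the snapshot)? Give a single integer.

v1: WRITE c=54  (c history now [(1, 54)])
v2: WRITE a=62  (a history now [(2, 62)])
v3: WRITE b=0  (b history now [(3, 0)])
v4: WRITE a=17  (a history now [(2, 62), (4, 17)])
v5: WRITE a=36  (a history now [(2, 62), (4, 17), (5, 36)])
READ a @v1: history=[(2, 62), (4, 17), (5, 36)] -> no version <= 1 -> NONE
v6: WRITE a=63  (a history now [(2, 62), (4, 17), (5, 36), (6, 63)])
v7: WRITE a=45  (a history now [(2, 62), (4, 17), (5, 36), (6, 63), (7, 45)])
v8: WRITE a=39  (a history now [(2, 62), (4, 17), (5, 36), (6, 63), (7, 45), (8, 39)])
v9: WRITE c=54  (c history now [(1, 54), (9, 54)])
v10: WRITE a=56  (a history now [(2, 62), (4, 17), (5, 36), (6, 63), (7, 45), (8, 39), (10, 56)])
v11: WRITE b=42  (b history now [(3, 0), (11, 42)])
v12: WRITE a=1  (a history now [(2, 62), (4, 17), (5, 36), (6, 63), (7, 45), (8, 39), (10, 56), (12, 1)])
v13: WRITE b=26  (b history now [(3, 0), (11, 42), (13, 26)])
READ b @v8: history=[(3, 0), (11, 42), (13, 26)] -> pick v3 -> 0
v14: WRITE a=58  (a history now [(2, 62), (4, 17), (5, 36), (6, 63), (7, 45), (8, 39), (10, 56), (12, 1), (14, 58)])
v15: WRITE c=38  (c history now [(1, 54), (9, 54), (15, 38)])
v16: WRITE c=45  (c history now [(1, 54), (9, 54), (15, 38), (16, 45)])
v17: WRITE b=23  (b history now [(3, 0), (11, 42), (13, 26), (17, 23)])
v18: WRITE c=6  (c history now [(1, 54), (9, 54), (15, 38), (16, 45), (18, 6)])
v19: WRITE a=22  (a history now [(2, 62), (4, 17), (5, 36), (6, 63), (7, 45), (8, 39), (10, 56), (12, 1), (14, 58), (19, 22)])
v20: WRITE c=23  (c history now [(1, 54), (9, 54), (15, 38), (16, 45), (18, 6), (20, 23)])
v21: WRITE b=36  (b history now [(3, 0), (11, 42), (13, 26), (17, 23), (21, 36)])
v22: WRITE c=4  (c history now [(1, 54), (9, 54), (15, 38), (16, 45), (18, 6), (20, 23), (22, 4)])
READ c @v13: history=[(1, 54), (9, 54), (15, 38), (16, 45), (18, 6), (20, 23), (22, 4)] -> pick v9 -> 54
v23: WRITE b=39  (b history now [(3, 0), (11, 42), (13, 26), (17, 23), (21, 36), (23, 39)])
v24: WRITE b=56  (b history now [(3, 0), (11, 42), (13, 26), (17, 23), (21, 36), (23, 39), (24, 56)])
v25: WRITE c=20  (c history now [(1, 54), (9, 54), (15, 38), (16, 45), (18, 6), (20, 23), (22, 4), (25, 20)])
Read results in order: ['NONE', '0', '54']
NONE count = 1

Answer: 1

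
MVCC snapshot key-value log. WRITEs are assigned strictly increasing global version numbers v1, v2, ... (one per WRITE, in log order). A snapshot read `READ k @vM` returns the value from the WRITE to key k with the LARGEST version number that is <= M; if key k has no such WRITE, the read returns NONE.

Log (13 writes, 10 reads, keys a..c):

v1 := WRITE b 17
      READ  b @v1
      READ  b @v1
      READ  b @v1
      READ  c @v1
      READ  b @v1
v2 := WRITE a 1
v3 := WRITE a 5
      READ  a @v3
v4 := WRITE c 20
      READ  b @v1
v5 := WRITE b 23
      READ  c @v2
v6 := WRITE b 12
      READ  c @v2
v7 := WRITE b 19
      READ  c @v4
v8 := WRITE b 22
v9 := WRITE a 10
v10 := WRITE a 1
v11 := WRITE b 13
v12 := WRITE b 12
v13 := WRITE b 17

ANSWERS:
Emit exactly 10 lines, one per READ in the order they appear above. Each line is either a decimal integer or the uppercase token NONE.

v1: WRITE b=17  (b history now [(1, 17)])
READ b @v1: history=[(1, 17)] -> pick v1 -> 17
READ b @v1: history=[(1, 17)] -> pick v1 -> 17
READ b @v1: history=[(1, 17)] -> pick v1 -> 17
READ c @v1: history=[] -> no version <= 1 -> NONE
READ b @v1: history=[(1, 17)] -> pick v1 -> 17
v2: WRITE a=1  (a history now [(2, 1)])
v3: WRITE a=5  (a history now [(2, 1), (3, 5)])
READ a @v3: history=[(2, 1), (3, 5)] -> pick v3 -> 5
v4: WRITE c=20  (c history now [(4, 20)])
READ b @v1: history=[(1, 17)] -> pick v1 -> 17
v5: WRITE b=23  (b history now [(1, 17), (5, 23)])
READ c @v2: history=[(4, 20)] -> no version <= 2 -> NONE
v6: WRITE b=12  (b history now [(1, 17), (5, 23), (6, 12)])
READ c @v2: history=[(4, 20)] -> no version <= 2 -> NONE
v7: WRITE b=19  (b history now [(1, 17), (5, 23), (6, 12), (7, 19)])
READ c @v4: history=[(4, 20)] -> pick v4 -> 20
v8: WRITE b=22  (b history now [(1, 17), (5, 23), (6, 12), (7, 19), (8, 22)])
v9: WRITE a=10  (a history now [(2, 1), (3, 5), (9, 10)])
v10: WRITE a=1  (a history now [(2, 1), (3, 5), (9, 10), (10, 1)])
v11: WRITE b=13  (b history now [(1, 17), (5, 23), (6, 12), (7, 19), (8, 22), (11, 13)])
v12: WRITE b=12  (b history now [(1, 17), (5, 23), (6, 12), (7, 19), (8, 22), (11, 13), (12, 12)])
v13: WRITE b=17  (b history now [(1, 17), (5, 23), (6, 12), (7, 19), (8, 22), (11, 13), (12, 12), (13, 17)])

Answer: 17
17
17
NONE
17
5
17
NONE
NONE
20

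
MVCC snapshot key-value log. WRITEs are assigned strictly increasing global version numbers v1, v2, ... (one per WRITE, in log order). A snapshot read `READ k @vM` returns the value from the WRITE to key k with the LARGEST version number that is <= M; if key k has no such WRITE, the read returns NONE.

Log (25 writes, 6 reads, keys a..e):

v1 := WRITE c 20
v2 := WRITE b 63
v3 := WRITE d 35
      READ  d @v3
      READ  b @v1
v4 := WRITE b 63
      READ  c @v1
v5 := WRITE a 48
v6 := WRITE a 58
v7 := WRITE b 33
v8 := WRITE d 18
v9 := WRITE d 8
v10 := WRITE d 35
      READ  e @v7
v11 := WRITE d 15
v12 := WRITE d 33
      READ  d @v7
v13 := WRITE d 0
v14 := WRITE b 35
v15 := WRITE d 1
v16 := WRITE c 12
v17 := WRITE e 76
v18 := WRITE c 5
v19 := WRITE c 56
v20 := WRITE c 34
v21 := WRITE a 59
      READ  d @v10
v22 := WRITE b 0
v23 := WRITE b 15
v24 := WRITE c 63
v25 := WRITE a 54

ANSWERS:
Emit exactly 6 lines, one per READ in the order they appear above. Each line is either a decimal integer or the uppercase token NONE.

Answer: 35
NONE
20
NONE
35
35

Derivation:
v1: WRITE c=20  (c history now [(1, 20)])
v2: WRITE b=63  (b history now [(2, 63)])
v3: WRITE d=35  (d history now [(3, 35)])
READ d @v3: history=[(3, 35)] -> pick v3 -> 35
READ b @v1: history=[(2, 63)] -> no version <= 1 -> NONE
v4: WRITE b=63  (b history now [(2, 63), (4, 63)])
READ c @v1: history=[(1, 20)] -> pick v1 -> 20
v5: WRITE a=48  (a history now [(5, 48)])
v6: WRITE a=58  (a history now [(5, 48), (6, 58)])
v7: WRITE b=33  (b history now [(2, 63), (4, 63), (7, 33)])
v8: WRITE d=18  (d history now [(3, 35), (8, 18)])
v9: WRITE d=8  (d history now [(3, 35), (8, 18), (9, 8)])
v10: WRITE d=35  (d history now [(3, 35), (8, 18), (9, 8), (10, 35)])
READ e @v7: history=[] -> no version <= 7 -> NONE
v11: WRITE d=15  (d history now [(3, 35), (8, 18), (9, 8), (10, 35), (11, 15)])
v12: WRITE d=33  (d history now [(3, 35), (8, 18), (9, 8), (10, 35), (11, 15), (12, 33)])
READ d @v7: history=[(3, 35), (8, 18), (9, 8), (10, 35), (11, 15), (12, 33)] -> pick v3 -> 35
v13: WRITE d=0  (d history now [(3, 35), (8, 18), (9, 8), (10, 35), (11, 15), (12, 33), (13, 0)])
v14: WRITE b=35  (b history now [(2, 63), (4, 63), (7, 33), (14, 35)])
v15: WRITE d=1  (d history now [(3, 35), (8, 18), (9, 8), (10, 35), (11, 15), (12, 33), (13, 0), (15, 1)])
v16: WRITE c=12  (c history now [(1, 20), (16, 12)])
v17: WRITE e=76  (e history now [(17, 76)])
v18: WRITE c=5  (c history now [(1, 20), (16, 12), (18, 5)])
v19: WRITE c=56  (c history now [(1, 20), (16, 12), (18, 5), (19, 56)])
v20: WRITE c=34  (c history now [(1, 20), (16, 12), (18, 5), (19, 56), (20, 34)])
v21: WRITE a=59  (a history now [(5, 48), (6, 58), (21, 59)])
READ d @v10: history=[(3, 35), (8, 18), (9, 8), (10, 35), (11, 15), (12, 33), (13, 0), (15, 1)] -> pick v10 -> 35
v22: WRITE b=0  (b history now [(2, 63), (4, 63), (7, 33), (14, 35), (22, 0)])
v23: WRITE b=15  (b history now [(2, 63), (4, 63), (7, 33), (14, 35), (22, 0), (23, 15)])
v24: WRITE c=63  (c history now [(1, 20), (16, 12), (18, 5), (19, 56), (20, 34), (24, 63)])
v25: WRITE a=54  (a history now [(5, 48), (6, 58), (21, 59), (25, 54)])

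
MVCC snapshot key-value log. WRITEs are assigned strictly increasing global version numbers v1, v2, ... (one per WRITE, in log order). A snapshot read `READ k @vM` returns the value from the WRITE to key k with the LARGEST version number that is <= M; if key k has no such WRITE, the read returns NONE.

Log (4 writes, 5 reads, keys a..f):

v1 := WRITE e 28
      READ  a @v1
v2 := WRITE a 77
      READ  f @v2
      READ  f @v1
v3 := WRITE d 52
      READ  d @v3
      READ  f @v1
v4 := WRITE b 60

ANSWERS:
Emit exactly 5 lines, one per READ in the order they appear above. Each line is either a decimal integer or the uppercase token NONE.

Answer: NONE
NONE
NONE
52
NONE

Derivation:
v1: WRITE e=28  (e history now [(1, 28)])
READ a @v1: history=[] -> no version <= 1 -> NONE
v2: WRITE a=77  (a history now [(2, 77)])
READ f @v2: history=[] -> no version <= 2 -> NONE
READ f @v1: history=[] -> no version <= 1 -> NONE
v3: WRITE d=52  (d history now [(3, 52)])
READ d @v3: history=[(3, 52)] -> pick v3 -> 52
READ f @v1: history=[] -> no version <= 1 -> NONE
v4: WRITE b=60  (b history now [(4, 60)])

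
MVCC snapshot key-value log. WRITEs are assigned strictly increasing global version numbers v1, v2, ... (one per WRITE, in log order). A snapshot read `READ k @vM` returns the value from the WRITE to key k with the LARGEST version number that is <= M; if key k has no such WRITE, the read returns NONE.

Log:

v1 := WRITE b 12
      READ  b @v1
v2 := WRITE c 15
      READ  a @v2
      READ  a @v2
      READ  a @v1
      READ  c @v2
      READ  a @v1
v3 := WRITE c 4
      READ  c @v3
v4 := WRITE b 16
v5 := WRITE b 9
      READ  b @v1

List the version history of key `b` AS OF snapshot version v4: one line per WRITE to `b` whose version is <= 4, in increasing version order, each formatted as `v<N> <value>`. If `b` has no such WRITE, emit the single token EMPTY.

Scan writes for key=b with version <= 4:
  v1 WRITE b 12 -> keep
  v2 WRITE c 15 -> skip
  v3 WRITE c 4 -> skip
  v4 WRITE b 16 -> keep
  v5 WRITE b 9 -> drop (> snap)
Collected: [(1, 12), (4, 16)]

Answer: v1 12
v4 16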